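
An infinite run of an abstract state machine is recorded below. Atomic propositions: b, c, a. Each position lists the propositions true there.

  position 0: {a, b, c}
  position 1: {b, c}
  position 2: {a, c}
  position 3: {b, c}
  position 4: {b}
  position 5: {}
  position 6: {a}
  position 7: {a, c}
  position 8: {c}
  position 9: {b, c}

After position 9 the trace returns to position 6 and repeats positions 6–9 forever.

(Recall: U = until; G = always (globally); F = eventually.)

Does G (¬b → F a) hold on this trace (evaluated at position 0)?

¬b → F a holds at every position 0..9, and those are all positions ever visited, so G (¬b → F a) holds.
Positions where ¬b holds: 2, 5, 6, 7, 8.
Check F a at each: 2→ok, 5→ok, 6→ok, 7→ok, 8→ok.

Yes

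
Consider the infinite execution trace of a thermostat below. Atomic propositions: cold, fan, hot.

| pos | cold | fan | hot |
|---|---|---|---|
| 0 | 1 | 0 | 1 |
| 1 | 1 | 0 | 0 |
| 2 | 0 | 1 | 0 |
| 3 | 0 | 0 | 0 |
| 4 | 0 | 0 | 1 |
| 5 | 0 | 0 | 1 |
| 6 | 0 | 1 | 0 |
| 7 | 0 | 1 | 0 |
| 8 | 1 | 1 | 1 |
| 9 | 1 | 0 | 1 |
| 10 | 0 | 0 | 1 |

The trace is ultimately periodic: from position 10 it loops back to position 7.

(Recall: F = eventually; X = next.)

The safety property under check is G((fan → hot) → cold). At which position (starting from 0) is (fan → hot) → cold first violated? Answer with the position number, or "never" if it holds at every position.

Check (fan → hot) → cold at each position in order: 0 ✓, 1 ✓, 2 ✓.
At position 3 the labels are {}, so (fan → hot) → cold is false there. This is the first violation.

3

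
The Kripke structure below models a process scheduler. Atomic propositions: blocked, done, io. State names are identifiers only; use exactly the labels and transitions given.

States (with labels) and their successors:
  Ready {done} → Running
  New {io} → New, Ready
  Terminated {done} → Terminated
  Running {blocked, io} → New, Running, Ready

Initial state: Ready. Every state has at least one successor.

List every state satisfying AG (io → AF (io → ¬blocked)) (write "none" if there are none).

States satisfying io → AF (io → ¬blocked): {Ready, New, Terminated}.
States satisfying AG (io → AF (io → ¬blocked)): {Terminated}.

{Terminated}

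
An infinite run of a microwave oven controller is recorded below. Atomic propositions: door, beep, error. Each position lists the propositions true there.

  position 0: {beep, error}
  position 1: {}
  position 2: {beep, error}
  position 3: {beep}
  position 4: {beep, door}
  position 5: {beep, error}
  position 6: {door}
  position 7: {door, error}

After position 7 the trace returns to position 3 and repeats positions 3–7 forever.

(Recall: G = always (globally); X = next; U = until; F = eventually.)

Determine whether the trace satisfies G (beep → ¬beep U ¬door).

No

beep → ¬beep U ¬door must hold at every position from 0 onward. It fails at position 4, so G (beep → ¬beep U ¬door) is false.
Positions where beep holds: 0, 2, 3, 4, 5.
Check ¬beep U ¬door at each: 0→ok, 2→ok, 3→ok, 4→fails, 5→ok.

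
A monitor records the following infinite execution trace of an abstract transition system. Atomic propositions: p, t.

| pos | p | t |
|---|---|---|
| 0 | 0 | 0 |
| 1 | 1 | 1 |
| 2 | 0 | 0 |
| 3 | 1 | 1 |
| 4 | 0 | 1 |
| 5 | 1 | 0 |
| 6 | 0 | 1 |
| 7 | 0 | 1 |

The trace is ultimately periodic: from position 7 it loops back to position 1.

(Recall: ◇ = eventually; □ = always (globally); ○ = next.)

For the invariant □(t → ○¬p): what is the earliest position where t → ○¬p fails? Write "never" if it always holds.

4

Check t → ○¬p at each position in order: 0 ✓, 1 ✓, 2 ✓, 3 ✓.
At position 4 the labels are {t} and the next position 5 has {p}, so t → ○¬p is false there. This is the first violation.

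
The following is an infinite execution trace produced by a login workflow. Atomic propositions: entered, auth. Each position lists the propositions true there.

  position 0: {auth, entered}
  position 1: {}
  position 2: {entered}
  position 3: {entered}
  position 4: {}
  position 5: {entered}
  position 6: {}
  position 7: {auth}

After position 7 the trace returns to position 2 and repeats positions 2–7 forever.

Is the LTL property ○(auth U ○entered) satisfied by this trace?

Satisfied

The position after 0 is 1; auth U ○entered is true there.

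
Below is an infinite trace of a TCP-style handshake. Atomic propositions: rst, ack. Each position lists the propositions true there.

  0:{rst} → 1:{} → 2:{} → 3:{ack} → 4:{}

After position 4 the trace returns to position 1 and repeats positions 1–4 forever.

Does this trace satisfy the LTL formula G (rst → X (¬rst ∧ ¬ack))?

Satisfied

rst → X (¬rst ∧ ¬ack) holds at every position 0..4, and those are all positions ever visited, so G (rst → X (¬rst ∧ ¬ack)) holds.
Positions where rst holds: 0.
Check X (¬rst ∧ ¬ack) at each: 0→ok.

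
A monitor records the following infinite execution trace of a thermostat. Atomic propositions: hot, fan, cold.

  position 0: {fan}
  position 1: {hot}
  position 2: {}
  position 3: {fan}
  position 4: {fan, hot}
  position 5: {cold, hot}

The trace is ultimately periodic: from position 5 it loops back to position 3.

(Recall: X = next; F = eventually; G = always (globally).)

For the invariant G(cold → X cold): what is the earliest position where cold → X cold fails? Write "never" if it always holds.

Check cold → X cold at each position in order: 0 ✓, 1 ✓, 2 ✓, 3 ✓, 4 ✓.
At position 5 the labels are {cold, hot} and the next position 3 has {fan}, so cold → X cold is false there. This is the first violation.

5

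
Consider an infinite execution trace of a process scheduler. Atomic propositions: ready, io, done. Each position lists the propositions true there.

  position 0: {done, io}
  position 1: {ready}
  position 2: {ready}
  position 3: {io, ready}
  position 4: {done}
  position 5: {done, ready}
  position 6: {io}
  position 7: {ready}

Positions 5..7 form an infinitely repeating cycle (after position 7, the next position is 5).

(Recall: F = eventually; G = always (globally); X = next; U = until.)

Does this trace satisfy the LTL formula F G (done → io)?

No

G (done → io) is false at every position 0..7, so it never becomes true and F G (done → io) fails.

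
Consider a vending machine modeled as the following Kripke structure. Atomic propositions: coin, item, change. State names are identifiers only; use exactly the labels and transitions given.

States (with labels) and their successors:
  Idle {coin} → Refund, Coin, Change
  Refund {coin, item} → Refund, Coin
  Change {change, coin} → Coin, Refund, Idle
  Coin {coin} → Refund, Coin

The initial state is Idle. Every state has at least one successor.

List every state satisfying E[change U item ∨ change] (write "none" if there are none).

{Refund, Change}

States satisfying change: {Change}.
States satisfying item ∨ change: {Refund, Change}.
States satisfying E[change U item ∨ change]: {Refund, Change}.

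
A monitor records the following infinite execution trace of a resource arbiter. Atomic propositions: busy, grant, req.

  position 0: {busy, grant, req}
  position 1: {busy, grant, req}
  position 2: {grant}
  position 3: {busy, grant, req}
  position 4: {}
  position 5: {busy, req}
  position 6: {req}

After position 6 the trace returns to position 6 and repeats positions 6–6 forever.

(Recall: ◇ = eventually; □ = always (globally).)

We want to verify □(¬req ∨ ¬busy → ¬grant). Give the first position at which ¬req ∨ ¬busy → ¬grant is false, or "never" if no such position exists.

Check ¬req ∨ ¬busy → ¬grant at each position in order: 0 ✓, 1 ✓.
At position 2 the labels are {grant}, so ¬req ∨ ¬busy → ¬grant is false there. This is the first violation.

2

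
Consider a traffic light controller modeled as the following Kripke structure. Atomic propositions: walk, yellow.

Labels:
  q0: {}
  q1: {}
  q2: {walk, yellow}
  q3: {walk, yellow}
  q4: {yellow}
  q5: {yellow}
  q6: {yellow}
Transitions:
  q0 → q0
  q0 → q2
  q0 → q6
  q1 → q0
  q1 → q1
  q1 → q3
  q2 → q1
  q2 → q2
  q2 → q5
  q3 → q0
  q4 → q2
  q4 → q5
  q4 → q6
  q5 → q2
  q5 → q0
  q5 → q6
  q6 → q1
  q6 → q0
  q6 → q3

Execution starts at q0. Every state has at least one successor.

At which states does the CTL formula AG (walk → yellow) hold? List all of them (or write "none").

{q0, q1, q2, q3, q4, q5, q6}

States satisfying walk → yellow: {q0, q1, q2, q3, q4, q5, q6}.
States satisfying AG (walk → yellow): {q0, q1, q2, q3, q4, q5, q6}.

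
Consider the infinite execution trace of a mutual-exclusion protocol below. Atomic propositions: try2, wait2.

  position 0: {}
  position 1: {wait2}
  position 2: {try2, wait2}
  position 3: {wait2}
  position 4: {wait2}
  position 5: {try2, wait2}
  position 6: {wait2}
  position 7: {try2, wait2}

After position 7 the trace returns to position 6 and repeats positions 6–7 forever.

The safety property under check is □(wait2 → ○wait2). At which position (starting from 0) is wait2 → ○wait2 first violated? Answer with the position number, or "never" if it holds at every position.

wait2 → ○wait2 holds at every position 0..7, and those are all the positions the trace ever visits, so the invariant □(wait2 → ○wait2) is never violated.

never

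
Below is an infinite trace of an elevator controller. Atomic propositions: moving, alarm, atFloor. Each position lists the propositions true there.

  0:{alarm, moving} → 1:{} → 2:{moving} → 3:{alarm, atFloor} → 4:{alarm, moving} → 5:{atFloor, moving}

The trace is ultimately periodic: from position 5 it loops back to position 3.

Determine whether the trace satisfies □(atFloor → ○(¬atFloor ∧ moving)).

No

atFloor → ○(¬atFloor ∧ moving) must hold at every position from 0 onward. It fails at position 5, so □(atFloor → ○(¬atFloor ∧ moving)) is false.
Positions where atFloor holds: 3, 5.
Check ○(¬atFloor ∧ moving) at each: 3→ok, 5→fails.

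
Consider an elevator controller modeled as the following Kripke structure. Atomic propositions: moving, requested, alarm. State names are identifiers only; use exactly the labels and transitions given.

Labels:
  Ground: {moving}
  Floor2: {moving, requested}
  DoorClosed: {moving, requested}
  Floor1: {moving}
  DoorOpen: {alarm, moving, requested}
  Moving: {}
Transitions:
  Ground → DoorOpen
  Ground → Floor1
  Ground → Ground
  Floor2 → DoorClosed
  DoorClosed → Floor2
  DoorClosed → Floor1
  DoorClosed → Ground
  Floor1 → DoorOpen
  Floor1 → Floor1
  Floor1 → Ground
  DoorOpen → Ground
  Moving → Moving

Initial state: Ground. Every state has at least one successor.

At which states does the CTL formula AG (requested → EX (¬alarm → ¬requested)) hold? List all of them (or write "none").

{Ground, Floor1, DoorOpen, Moving}

States satisfying requested → EX (¬alarm → ¬requested): {Ground, DoorClosed, Floor1, DoorOpen, Moving}.
States satisfying AG (requested → EX (¬alarm → ¬requested)): {Ground, Floor1, DoorOpen, Moving}.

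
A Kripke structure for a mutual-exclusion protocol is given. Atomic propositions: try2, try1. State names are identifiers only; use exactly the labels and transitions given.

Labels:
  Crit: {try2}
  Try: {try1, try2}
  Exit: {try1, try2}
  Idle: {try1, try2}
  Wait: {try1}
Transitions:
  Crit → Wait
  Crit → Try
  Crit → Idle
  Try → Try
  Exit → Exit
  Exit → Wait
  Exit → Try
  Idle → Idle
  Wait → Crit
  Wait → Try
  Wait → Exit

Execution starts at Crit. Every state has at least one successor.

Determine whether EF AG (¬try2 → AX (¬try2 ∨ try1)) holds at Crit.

States satisfying AG (¬try2 → AX (¬try2 ∨ try1)): {Try, Idle}.
States satisfying EF AG (¬try2 → AX (¬try2 ∨ try1)): {Crit, Try, Exit, Idle, Wait}.
Some path from Crit reaches a state where AG (¬try2 → AX (¬try2 ∨ try1)) holds.
Crit ∈ Sat(EF AG (¬try2 → AX (¬try2 ∨ try1))).

Satisfied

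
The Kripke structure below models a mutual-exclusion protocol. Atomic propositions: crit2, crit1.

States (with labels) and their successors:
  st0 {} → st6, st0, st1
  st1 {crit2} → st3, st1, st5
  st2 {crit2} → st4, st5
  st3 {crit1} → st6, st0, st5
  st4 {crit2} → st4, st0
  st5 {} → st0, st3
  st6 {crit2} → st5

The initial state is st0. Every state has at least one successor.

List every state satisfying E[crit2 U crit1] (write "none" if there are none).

States satisfying crit2: {st1, st2, st4, st6}.
States satisfying crit1: {st3}.
States satisfying E[crit2 U crit1]: {st1, st3}.

{st1, st3}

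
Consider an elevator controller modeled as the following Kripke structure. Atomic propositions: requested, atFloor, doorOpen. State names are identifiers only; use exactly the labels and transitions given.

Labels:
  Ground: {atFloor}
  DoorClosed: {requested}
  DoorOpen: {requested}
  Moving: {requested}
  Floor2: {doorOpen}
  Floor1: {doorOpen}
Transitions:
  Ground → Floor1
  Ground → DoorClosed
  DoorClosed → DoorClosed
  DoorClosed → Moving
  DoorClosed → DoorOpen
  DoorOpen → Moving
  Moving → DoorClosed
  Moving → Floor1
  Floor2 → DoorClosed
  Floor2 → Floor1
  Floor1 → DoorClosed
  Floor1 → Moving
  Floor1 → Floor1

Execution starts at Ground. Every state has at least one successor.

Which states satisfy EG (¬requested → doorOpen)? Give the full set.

{DoorClosed, DoorOpen, Moving, Floor2, Floor1}

States satisfying ¬requested → doorOpen: {DoorClosed, DoorOpen, Moving, Floor2, Floor1}.
States satisfying EG (¬requested → doorOpen): {DoorClosed, DoorOpen, Moving, Floor2, Floor1}.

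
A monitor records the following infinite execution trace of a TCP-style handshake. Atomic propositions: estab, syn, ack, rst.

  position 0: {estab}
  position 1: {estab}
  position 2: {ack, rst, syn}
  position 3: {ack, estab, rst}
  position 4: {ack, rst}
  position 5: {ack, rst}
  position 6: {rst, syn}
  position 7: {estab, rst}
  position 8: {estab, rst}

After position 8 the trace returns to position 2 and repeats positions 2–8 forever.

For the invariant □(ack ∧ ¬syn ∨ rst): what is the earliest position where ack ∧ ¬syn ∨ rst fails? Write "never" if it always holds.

0

At position 0 the labels are {estab}, so ack ∧ ¬syn ∨ rst is false there. This is the first violation.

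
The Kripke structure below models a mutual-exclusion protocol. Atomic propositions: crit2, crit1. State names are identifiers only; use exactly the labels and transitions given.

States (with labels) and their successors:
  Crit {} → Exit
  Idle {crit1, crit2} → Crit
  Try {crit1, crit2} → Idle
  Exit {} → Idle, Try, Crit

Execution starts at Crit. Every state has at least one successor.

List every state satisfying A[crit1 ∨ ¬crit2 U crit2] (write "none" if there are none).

States satisfying crit1 ∨ ¬crit2: {Crit, Idle, Try, Exit}.
States satisfying crit2: {Idle, Try}.
States satisfying A[crit1 ∨ ¬crit2 U crit2]: {Idle, Try}.

{Idle, Try}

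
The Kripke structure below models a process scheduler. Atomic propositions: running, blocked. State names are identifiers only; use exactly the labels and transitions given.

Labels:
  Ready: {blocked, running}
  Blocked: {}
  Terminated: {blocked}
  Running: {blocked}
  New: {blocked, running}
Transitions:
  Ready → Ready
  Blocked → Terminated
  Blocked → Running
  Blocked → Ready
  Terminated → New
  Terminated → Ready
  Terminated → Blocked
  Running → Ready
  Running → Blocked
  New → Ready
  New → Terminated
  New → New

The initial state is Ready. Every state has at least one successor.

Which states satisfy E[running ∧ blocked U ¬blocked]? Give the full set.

States satisfying running ∧ blocked: {Ready, New}.
States satisfying ¬blocked: {Blocked}.
States satisfying E[running ∧ blocked U ¬blocked]: {Blocked}.

{Blocked}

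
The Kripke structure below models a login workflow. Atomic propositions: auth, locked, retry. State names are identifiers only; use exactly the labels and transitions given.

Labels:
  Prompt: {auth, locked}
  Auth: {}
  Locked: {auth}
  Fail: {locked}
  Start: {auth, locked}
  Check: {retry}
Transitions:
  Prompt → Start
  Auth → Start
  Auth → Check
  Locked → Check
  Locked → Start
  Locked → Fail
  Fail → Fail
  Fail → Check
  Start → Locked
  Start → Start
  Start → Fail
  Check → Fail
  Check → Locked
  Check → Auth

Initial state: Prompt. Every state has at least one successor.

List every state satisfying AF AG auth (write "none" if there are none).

none

States satisfying AG auth: ∅.
States satisfying AF AG auth: ∅.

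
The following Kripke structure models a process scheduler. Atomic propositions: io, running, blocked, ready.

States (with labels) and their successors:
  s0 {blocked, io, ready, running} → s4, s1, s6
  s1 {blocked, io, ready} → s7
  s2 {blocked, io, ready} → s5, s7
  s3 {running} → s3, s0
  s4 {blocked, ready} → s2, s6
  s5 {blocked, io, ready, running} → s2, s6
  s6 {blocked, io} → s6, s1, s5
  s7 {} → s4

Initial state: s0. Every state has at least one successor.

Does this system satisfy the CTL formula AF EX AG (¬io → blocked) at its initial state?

States satisfying EX AG (¬io → blocked): ∅.
States satisfying AF EX AG (¬io → blocked): ∅.
There is a path from s0 along which EX AG (¬io → blocked) never holds.
s0 ∉ Sat(AF EX AG (¬io → blocked)).

No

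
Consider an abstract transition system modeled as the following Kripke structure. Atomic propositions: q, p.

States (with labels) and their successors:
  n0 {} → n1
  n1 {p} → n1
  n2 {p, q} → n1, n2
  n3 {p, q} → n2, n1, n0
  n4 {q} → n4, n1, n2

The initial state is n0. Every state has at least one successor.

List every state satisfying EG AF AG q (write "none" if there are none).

none

States satisfying AF AG q: ∅.
States satisfying EG AF AG q: ∅.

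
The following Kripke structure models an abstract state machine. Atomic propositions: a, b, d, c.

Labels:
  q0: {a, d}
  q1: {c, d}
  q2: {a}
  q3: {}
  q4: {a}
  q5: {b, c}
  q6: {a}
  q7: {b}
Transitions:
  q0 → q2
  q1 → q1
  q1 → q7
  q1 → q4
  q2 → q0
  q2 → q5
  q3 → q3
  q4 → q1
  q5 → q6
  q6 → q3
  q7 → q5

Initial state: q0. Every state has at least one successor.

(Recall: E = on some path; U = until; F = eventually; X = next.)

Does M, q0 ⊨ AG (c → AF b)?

Holds

States satisfying c → AF b: {q0, q2, q3, q4, q5, q6, q7}.
States satisfying AG (c → AF b): {q0, q2, q3, q5, q6, q7}.
Every state reachable from q0 satisfies c → AF b.
q0 ∈ Sat(AG (c → AF b)).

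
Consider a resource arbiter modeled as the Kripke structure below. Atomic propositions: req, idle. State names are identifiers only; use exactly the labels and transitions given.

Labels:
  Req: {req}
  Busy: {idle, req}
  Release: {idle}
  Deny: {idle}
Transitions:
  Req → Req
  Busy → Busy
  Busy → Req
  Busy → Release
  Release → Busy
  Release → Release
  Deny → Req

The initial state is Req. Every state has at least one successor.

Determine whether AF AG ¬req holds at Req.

States satisfying AG ¬req: ∅.
States satisfying AF AG ¬req: ∅.
There is a path from Req along which AG ¬req never holds.
Req ∉ Sat(AF AG ¬req).

Violated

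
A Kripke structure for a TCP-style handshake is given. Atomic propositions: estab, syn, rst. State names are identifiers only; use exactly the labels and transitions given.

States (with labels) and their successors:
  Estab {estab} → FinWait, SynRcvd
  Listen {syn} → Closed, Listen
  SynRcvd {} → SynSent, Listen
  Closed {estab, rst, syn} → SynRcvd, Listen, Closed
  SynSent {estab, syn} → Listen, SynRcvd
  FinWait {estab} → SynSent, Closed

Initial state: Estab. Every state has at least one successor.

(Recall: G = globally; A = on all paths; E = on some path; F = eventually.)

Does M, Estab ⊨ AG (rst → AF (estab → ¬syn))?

States satisfying rst → AF (estab → ¬syn): {Estab, Listen, SynRcvd, SynSent, FinWait}.
States satisfying AG (rst → AF (estab → ¬syn)): ∅.
Closed is reachable from Estab and violates rst → AF (estab → ¬syn), so AG fails at Estab.
Estab ∉ Sat(AG (rst → AF (estab → ¬syn))).

Violated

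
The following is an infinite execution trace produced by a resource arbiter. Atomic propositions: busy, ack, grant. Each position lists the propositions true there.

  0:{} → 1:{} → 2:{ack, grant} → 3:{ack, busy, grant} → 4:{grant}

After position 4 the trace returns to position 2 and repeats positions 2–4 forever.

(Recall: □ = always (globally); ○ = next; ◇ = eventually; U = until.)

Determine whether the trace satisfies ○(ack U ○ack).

The position after 0 is 1; ack U ○ack is true there.

Holds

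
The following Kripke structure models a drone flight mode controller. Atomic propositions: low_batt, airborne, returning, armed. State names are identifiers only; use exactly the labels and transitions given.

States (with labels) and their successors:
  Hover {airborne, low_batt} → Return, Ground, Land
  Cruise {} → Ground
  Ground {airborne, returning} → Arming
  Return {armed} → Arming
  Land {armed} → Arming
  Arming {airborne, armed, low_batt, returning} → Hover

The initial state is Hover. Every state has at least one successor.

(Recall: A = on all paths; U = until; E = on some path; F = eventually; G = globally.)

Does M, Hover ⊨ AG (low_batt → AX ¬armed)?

States satisfying low_batt → AX ¬armed: {Cruise, Ground, Return, Land, Arming}.
States satisfying AG (low_batt → AX ¬armed): ∅.
Hover is reachable from Hover and violates low_batt → AX ¬armed, so AG fails at Hover.
Hover ∉ Sat(AG (low_batt → AX ¬armed)).

Violated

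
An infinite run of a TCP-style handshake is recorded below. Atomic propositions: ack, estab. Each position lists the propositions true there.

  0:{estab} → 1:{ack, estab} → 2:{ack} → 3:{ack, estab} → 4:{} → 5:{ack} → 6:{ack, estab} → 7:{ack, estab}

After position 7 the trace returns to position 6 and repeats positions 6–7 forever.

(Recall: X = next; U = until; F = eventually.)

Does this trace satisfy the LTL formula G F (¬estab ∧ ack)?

F (¬estab ∧ ack) must hold at every position from 0 onward. It fails at position 6, so G F (¬estab ∧ ack) is false.

No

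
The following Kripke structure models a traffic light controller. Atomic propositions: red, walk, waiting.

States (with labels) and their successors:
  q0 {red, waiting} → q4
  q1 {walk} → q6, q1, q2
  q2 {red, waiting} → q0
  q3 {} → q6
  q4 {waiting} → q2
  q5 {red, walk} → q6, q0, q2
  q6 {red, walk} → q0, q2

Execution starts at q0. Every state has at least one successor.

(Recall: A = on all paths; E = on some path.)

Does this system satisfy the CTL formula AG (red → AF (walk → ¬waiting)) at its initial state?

States satisfying red → AF (walk → ¬waiting): {q0, q1, q2, q3, q4, q5, q6}.
States satisfying AG (red → AF (walk → ¬waiting)): {q0, q1, q2, q3, q4, q5, q6}.
Every state reachable from q0 satisfies red → AF (walk → ¬waiting).
q0 ∈ Sat(AG (red → AF (walk → ¬waiting))).

Yes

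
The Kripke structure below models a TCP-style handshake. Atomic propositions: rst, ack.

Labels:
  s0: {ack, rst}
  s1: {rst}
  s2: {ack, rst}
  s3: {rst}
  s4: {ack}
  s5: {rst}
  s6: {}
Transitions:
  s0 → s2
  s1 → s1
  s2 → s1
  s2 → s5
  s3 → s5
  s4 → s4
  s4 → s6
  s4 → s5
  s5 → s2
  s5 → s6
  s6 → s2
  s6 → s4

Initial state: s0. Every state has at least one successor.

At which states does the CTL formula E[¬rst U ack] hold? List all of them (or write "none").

{s0, s2, s4, s6}

States satisfying ¬rst: {s4, s6}.
States satisfying ack: {s0, s2, s4}.
States satisfying E[¬rst U ack]: {s0, s2, s4, s6}.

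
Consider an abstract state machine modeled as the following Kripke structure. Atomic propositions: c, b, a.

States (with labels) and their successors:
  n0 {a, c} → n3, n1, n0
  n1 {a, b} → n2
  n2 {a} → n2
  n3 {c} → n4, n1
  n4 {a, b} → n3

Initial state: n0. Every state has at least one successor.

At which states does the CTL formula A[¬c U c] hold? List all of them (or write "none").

{n0, n3, n4}

States satisfying ¬c: {n1, n2, n4}.
States satisfying c: {n0, n3}.
States satisfying A[¬c U c]: {n0, n3, n4}.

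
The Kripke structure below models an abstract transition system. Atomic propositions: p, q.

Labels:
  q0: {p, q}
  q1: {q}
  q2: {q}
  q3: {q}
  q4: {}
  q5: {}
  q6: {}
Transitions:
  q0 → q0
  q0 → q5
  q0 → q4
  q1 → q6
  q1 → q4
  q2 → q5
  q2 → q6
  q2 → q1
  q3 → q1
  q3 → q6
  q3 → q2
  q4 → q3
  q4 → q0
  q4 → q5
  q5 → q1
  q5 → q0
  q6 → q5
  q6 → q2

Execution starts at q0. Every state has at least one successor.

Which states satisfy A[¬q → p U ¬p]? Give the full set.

States satisfying ¬q → p: {q0, q1, q2, q3}.
States satisfying ¬p: {q1, q2, q3, q4, q5, q6}.
States satisfying A[¬q → p U ¬p]: {q1, q2, q3, q4, q5, q6}.

{q1, q2, q3, q4, q5, q6}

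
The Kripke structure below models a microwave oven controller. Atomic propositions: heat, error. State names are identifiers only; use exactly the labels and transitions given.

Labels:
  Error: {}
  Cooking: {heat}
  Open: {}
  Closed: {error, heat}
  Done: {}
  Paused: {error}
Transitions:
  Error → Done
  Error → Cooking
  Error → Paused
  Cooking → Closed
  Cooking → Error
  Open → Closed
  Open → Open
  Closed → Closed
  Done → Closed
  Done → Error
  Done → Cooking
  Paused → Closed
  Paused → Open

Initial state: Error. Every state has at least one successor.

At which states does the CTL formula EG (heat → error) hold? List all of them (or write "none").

States satisfying heat → error: {Error, Open, Closed, Done, Paused}.
States satisfying EG (heat → error): {Error, Open, Closed, Done, Paused}.

{Error, Open, Closed, Done, Paused}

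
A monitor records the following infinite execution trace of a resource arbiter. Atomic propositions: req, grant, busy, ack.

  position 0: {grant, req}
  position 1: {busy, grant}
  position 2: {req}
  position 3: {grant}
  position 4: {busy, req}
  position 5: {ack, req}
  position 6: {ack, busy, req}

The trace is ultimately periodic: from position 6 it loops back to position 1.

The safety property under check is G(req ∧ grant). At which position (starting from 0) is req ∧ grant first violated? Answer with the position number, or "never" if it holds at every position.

1

Check req ∧ grant at each position in order: 0 ✓.
At position 1 the labels are {busy, grant}, so req ∧ grant is false there. This is the first violation.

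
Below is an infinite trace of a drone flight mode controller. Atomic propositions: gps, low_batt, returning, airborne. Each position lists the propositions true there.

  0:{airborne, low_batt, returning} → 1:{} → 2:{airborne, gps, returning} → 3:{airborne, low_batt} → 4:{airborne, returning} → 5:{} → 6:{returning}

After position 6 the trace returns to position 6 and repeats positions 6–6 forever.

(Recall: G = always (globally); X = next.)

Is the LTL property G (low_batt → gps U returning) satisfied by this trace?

low_batt → gps U returning must hold at every position from 0 onward. It fails at position 3, so G (low_batt → gps U returning) is false.
Positions where low_batt holds: 0, 3.
Check gps U returning at each: 0→ok, 3→fails.

No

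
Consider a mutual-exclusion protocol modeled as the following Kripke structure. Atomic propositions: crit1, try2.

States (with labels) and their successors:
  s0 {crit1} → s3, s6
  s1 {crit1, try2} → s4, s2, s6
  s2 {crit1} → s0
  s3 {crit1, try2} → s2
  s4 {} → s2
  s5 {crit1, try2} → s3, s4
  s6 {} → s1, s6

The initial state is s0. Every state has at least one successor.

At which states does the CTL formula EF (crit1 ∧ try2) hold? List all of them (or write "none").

{s0, s1, s2, s3, s4, s5, s6}

States satisfying crit1 ∧ try2: {s1, s3, s5}.
States satisfying EF (crit1 ∧ try2): {s0, s1, s2, s3, s4, s5, s6}.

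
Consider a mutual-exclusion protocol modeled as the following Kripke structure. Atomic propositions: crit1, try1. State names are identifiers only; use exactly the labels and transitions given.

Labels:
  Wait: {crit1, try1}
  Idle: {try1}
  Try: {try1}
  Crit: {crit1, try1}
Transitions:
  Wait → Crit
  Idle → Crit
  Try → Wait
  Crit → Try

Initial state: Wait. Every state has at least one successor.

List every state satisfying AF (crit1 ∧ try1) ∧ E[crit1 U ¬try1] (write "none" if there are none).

none

States satisfying crit1 ∧ try1: {Wait, Crit}.
States satisfying AF (crit1 ∧ try1): {Wait, Idle, Try, Crit}.
States satisfying crit1: {Wait, Crit}.
States satisfying ¬try1: ∅.
States satisfying E[crit1 U ¬try1]: ∅.
States satisfying AF (crit1 ∧ try1) ∧ E[crit1 U ¬try1]: ∅.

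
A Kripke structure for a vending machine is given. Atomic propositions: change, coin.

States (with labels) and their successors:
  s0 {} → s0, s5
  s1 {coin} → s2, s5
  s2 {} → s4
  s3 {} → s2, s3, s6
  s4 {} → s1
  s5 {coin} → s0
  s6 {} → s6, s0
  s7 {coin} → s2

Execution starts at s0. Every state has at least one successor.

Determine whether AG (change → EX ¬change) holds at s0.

Holds

States satisfying change → EX ¬change: {s0, s1, s2, s3, s4, s5, s6, s7}.
States satisfying AG (change → EX ¬change): {s0, s1, s2, s3, s4, s5, s6, s7}.
Every state reachable from s0 satisfies change → EX ¬change.
s0 ∈ Sat(AG (change → EX ¬change)).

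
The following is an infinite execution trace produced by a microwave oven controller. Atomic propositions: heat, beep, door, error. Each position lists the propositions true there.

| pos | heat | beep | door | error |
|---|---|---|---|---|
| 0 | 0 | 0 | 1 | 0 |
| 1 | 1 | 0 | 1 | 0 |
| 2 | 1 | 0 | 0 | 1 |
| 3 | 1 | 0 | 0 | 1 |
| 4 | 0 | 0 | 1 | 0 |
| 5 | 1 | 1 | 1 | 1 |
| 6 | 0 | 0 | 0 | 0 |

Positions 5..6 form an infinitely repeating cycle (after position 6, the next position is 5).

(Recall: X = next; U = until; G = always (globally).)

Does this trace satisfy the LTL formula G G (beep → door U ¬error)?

Holds

G (beep → door U ¬error) holds at every position 0..6, and those are all positions ever visited, so G G (beep → door U ¬error) holds.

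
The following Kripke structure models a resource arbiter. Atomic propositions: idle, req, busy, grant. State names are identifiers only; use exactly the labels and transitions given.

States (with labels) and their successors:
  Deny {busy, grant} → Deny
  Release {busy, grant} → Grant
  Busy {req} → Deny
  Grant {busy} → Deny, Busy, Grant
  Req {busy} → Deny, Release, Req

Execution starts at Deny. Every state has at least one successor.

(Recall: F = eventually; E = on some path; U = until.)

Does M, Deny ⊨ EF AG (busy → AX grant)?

States satisfying AG (busy → AX grant): {Deny, Busy}.
States satisfying EF AG (busy → AX grant): {Deny, Release, Busy, Grant, Req}.
Some path from Deny reaches a state where AG (busy → AX grant) holds.
Deny ∈ Sat(EF AG (busy → AX grant)).

Satisfied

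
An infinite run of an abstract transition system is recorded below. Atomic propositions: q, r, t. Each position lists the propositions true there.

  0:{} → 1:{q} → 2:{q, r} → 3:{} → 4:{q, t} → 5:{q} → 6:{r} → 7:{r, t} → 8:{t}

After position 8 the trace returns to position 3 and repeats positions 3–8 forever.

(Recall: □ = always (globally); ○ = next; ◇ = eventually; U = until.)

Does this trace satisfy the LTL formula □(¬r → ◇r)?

¬r → ◇r holds at every position 0..8, and those are all positions ever visited, so □(¬r → ◇r) holds.
Positions where ¬r holds: 0, 1, 3, 4, 5, 8.
Check ◇r at each: 0→ok, 1→ok, 3→ok, 4→ok, 5→ok, 8→ok.

Holds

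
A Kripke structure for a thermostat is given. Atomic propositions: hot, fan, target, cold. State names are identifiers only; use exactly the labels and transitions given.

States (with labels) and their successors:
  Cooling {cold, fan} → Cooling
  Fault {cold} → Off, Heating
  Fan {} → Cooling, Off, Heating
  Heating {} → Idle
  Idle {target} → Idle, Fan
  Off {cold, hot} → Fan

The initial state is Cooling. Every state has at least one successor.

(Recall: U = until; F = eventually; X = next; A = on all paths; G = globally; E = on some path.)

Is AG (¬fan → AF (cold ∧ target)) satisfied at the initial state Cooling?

Satisfied

States satisfying ¬fan → AF (cold ∧ target): {Cooling}.
States satisfying AG (¬fan → AF (cold ∧ target)): {Cooling}.
Every state reachable from Cooling satisfies ¬fan → AF (cold ∧ target).
Cooling ∈ Sat(AG (¬fan → AF (cold ∧ target))).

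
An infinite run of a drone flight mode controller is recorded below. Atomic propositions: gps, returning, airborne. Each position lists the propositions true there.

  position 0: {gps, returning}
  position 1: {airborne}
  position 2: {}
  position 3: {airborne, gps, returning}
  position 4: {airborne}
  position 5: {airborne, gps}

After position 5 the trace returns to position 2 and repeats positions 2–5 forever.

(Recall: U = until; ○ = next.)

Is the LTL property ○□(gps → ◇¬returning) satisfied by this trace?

Holds

The position after 0 is 1; □(gps → ◇¬returning) is true there.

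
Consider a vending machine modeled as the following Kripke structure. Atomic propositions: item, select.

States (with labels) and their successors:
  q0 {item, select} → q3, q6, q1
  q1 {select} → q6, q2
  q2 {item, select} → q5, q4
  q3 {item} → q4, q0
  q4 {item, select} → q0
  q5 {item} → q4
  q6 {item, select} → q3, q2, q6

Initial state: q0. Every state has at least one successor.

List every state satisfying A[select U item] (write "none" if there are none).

States satisfying select: {q0, q1, q2, q4, q6}.
States satisfying item: {q0, q2, q3, q4, q5, q6}.
States satisfying A[select U item]: {q0, q1, q2, q3, q4, q5, q6}.

{q0, q1, q2, q3, q4, q5, q6}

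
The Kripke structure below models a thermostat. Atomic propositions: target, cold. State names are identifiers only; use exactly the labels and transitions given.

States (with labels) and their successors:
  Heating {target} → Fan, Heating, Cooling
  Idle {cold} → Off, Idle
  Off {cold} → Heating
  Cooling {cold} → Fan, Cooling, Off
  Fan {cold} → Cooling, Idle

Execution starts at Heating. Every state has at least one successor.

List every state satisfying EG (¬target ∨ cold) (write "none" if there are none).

States satisfying ¬target ∨ cold: {Idle, Off, Cooling, Fan}.
States satisfying EG (¬target ∨ cold): {Idle, Cooling, Fan}.

{Idle, Cooling, Fan}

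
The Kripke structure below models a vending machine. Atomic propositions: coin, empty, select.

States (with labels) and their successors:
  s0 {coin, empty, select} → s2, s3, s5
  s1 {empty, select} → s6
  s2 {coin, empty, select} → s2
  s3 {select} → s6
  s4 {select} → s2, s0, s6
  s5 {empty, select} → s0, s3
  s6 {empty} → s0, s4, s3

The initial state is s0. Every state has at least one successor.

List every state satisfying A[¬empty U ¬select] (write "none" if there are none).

{s3, s6}

States satisfying ¬empty: {s3, s4}.
States satisfying ¬select: {s6}.
States satisfying A[¬empty U ¬select]: {s3, s6}.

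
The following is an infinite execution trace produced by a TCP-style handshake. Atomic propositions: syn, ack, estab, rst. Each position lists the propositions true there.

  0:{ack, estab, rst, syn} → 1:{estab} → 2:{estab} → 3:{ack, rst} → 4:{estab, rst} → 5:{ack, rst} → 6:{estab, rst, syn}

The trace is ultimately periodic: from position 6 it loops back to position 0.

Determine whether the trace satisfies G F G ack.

F G ack must hold at every position from 0 onward. It fails at position 0, so G F G ack is false.

No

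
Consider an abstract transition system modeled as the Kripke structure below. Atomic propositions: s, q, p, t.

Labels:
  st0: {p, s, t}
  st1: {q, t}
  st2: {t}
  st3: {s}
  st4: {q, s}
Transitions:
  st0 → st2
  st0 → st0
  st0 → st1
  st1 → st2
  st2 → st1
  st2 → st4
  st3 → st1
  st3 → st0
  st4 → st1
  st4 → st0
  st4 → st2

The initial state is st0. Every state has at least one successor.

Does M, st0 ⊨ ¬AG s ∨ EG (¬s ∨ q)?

Satisfied

States satisfying s: {st0, st3, st4}.
States satisfying AG s: ∅.
States satisfying ¬AG s: {st0, st1, st2, st3, st4}.
States satisfying ¬s ∨ q: {st1, st2, st4}.
States satisfying EG (¬s ∨ q): {st1, st2, st4}.
States satisfying ¬AG s ∨ EG (¬s ∨ q): {st0, st1, st2, st3, st4}.
st0 ∈ Sat(¬AG s ∨ EG (¬s ∨ q)).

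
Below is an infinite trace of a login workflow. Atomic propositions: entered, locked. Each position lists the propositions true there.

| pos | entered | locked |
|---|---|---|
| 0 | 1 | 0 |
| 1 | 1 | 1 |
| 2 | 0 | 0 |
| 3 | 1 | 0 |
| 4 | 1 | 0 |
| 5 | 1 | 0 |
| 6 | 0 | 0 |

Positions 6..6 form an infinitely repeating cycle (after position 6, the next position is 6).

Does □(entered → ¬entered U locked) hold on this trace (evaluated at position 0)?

Violated

entered → ¬entered U locked must hold at every position from 0 onward. It fails at position 0, so □(entered → ¬entered U locked) is false.
Positions where entered holds: 0, 1, 3, 4, 5.
Check ¬entered U locked at each: 0→fails, 1→ok, 3→fails, 4→fails, 5→fails.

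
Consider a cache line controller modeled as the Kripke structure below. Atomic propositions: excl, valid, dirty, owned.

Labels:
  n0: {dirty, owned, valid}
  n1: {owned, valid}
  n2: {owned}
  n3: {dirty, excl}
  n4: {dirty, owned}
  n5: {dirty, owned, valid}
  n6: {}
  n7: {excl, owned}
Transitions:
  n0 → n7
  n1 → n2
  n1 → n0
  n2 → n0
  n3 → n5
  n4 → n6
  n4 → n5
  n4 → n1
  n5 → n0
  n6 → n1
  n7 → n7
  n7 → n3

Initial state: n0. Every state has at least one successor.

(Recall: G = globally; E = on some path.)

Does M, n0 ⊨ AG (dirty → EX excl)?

States satisfying dirty → EX excl: {n0, n1, n2, n6, n7}.
States satisfying AG (dirty → EX excl): ∅.
n3 is reachable from n0 and violates dirty → EX excl, so AG fails at n0.
n0 ∉ Sat(AG (dirty → EX excl)).

Violated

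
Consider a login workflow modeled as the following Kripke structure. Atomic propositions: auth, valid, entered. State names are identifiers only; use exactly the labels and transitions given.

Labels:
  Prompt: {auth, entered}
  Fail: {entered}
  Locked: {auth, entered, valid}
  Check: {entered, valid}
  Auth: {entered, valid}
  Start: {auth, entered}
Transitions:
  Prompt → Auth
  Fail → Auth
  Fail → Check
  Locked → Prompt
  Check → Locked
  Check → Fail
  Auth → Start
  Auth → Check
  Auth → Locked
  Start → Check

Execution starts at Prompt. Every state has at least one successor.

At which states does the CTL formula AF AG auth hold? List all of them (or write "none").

none

States satisfying AG auth: ∅.
States satisfying AF AG auth: ∅.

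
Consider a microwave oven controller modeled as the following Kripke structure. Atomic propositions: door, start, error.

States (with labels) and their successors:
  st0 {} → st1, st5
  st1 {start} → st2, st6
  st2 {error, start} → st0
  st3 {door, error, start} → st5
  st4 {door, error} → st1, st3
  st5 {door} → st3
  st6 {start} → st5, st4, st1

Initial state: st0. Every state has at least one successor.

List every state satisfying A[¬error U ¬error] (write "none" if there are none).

{st0, st1, st5, st6}

States satisfying ¬error: {st0, st1, st5, st6}.
States satisfying A[¬error U ¬error]: {st0, st1, st5, st6}.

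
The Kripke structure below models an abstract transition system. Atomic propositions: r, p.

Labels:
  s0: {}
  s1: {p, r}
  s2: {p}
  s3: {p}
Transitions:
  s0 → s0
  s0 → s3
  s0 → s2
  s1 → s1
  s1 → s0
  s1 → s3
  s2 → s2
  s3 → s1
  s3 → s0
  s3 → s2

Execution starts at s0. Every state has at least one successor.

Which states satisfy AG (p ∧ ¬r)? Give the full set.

{s2}

States satisfying p ∧ ¬r: {s2, s3}.
States satisfying AG (p ∧ ¬r): {s2}.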